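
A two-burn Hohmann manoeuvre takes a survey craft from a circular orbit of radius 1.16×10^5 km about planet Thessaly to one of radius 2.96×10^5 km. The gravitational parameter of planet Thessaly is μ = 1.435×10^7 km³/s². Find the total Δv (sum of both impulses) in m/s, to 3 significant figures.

The Hohmann ellipse has a_t = (r₁ + r₂)/2 = 2.060×10^5 km.
Circular speed at r₁: v₁ = √(μ/r₁) = √(1.435×10^7/1.160×10^5) = 11.12 km/s.
Transfer-orbit speed at r₁ (v² = μ(2/r − 1/a)): v_p = √[μ(2/r₁ − 1/a_t)] = 13.33 km/s.
First burn Δv₁ = |v_p − v₁| = 2.210 km/s.
Circular speed at r₂: v₂ = √(μ/r₂) = 6.963 km/s.
Transfer-orbit speed at r₂: v_a = √[μ(2/r₂ − 1/a_t)] = 5.225 km/s.
Second burn Δv₂ = |v₂ − v_a| = 1.738 km/s.
Total Δv = Δv₁ + Δv₂ = 3.948 km/s.

Δv = 3950 m/s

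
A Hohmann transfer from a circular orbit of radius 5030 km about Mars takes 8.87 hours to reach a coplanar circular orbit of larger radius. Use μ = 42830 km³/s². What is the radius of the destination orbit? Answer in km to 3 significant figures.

Transfer time t = 8.87 hours = 31932 s, and t = π√(a_t³/μ).
So a_t = (μ t²/π²)^(1/3) = (42830 × (31932)² / π²)^(1/3) = 16417 km.
Since a_t = (r₁ + r₂)/2, r₂ = 2a_t − r₁ = 2×16417 − 5030 = 27804 km.

r₂ = 27800 km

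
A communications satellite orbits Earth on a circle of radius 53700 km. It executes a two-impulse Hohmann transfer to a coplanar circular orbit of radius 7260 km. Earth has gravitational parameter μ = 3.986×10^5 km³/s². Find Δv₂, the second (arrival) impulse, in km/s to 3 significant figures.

Δv₂ = 2.43 km/s

Transfer-ellipse semi-major axis a_t = (r₁ + r₂)/2 = (53700 + 7260)/2 = 30480 km.
Circular speed at r = 7260 km: v_c = √(μ/r) = 7.410 km/s.
Transfer-orbit speed at the same r (vis-viva, a = a_t): v_t = √[μ(2/r − 1/a_t)] = 9.835 km/s.
Δv₂ = |v_t − v_c| = |9.835 − 7.410| = 2.425 km/s.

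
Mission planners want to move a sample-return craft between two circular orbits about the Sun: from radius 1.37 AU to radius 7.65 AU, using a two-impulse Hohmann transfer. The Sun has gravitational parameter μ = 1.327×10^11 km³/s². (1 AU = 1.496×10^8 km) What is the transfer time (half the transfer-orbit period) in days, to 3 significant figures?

In km: r₁ = 1.37 × 1.496×10^8 = 2.04952×10^8 km; r₂ = 7.65 × 1.496×10^8 = 1.14444×10^9 km.
Semi-major axis of the transfer orbit: a_t = (2.04952×10^8 + 1.14444×10^9)/2 = 6.74696×10^8 km.
Transfer time t = π√(a_t³/μ) = π√((6.74696×10^8)³ / 1.327×10^11) = 1.511×10^8 s.
Converting: 1.511×10^8 s ÷ 86400 s/day = 1750 days.

t = 1750 days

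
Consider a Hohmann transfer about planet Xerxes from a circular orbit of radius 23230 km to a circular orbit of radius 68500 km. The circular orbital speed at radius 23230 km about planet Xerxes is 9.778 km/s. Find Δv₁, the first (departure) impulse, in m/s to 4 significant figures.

Δv₁ = 2172 m/s

From the circular-orbit relation v² = μ/r at r = 23230 km: μ = v²r = (9.778)² × 23230 = 2.22100×10^6 km³/s².
Semi-major axis of the transfer orbit: a_t = (23230 + 68500)/2 = 45865 km.
Circular speed at r = 23230 km: v_c = √(μ/r) = 9.778 km/s.
Vis-viva on the transfer ellipse at r = 23230 km gives v_t = √[μ(2/r − 1/a_t)] = 11.95 km/s.
Δv₁ = |v_t − v_c| = |11.95 − 9.778| = 2.172 km/s.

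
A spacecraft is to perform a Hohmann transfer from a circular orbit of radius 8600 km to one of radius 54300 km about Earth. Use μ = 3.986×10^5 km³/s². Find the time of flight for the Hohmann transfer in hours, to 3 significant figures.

Transfer-ellipse semi-major axis a_t = (r₁ + r₂)/2 = (8600 + 54300)/2 = 31450 km.
Transfer time t = π√(a_t³/μ) = π√((31450)³ / 3.986×10^5) = 27750 s.
Converting: 27750 s ÷ 3600 s/hour = 7.71 hours.

t = 7.71 hours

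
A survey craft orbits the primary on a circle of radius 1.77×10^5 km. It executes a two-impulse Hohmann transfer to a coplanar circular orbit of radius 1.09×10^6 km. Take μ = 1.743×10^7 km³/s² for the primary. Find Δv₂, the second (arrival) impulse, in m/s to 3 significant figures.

Transfer-ellipse semi-major axis a_t = (r₁ + r₂)/2 = (1.770×10^5 + 1.090×10^6)/2 = 6.335×10^5 km.
On the circular orbit at r = 1.090×10^6 km, v_c = √(μ/r) = 3.999 km/s.
Transfer-orbit speed at the same r (vis-viva, a = a_t): v_t = √[μ(2/r − 1/a_t)] = 2.114 km/s.
Δv₂ = |v_t − v_c| = |2.114 − 3.999| = 1.885 km/s.

Δv₂ = 1890 m/s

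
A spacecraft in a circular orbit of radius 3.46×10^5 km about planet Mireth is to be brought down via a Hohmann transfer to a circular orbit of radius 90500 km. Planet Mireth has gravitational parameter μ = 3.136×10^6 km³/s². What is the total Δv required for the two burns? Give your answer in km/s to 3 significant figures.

Δv = 2.60 km/s

Transfer-ellipse semi-major axis a_t = (r₁ + r₂)/2 = (3.460×10^5 + 90500)/2 = 2.1825×10^5 km.
At r₁ the circular-orbit speed is v₁ = √(μ/r₁) = 3.011 km/s.
On the transfer ellipse at r₁, vis-viva gives v_a = √[μ(2/r₁ − 1/a_t)] = 1.939 km/s.
First burn Δv₁ = |v_a − v₁| = 1.072 km/s.
At r₂, v₂ = √(μ/r₂) = 5.887 km/s.
Transfer-orbit speed at r₂: v_p = √[μ(2/r₂ − 1/a_t)] = 7.412 km/s.
Second burn Δv₂ = |v₂ − v_p| = 1.525 km/s.
Total Δv = Δv₁ + Δv₂ = 2.597 km/s.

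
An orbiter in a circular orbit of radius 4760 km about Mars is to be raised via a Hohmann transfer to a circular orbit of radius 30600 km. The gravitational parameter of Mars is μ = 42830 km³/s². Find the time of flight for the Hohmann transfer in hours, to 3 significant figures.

Transfer-ellipse semi-major axis a_t = (r₁ + r₂)/2 = (4760 + 30600)/2 = 17680 km.
By Kepler's third law the transfer-orbit period is T = 2π√(a_t³/μ), so t = T/2 = 35690 s.
Converting: 35690 s ÷ 3600 s/hour = 9.91 hours.

t = 9.91 hours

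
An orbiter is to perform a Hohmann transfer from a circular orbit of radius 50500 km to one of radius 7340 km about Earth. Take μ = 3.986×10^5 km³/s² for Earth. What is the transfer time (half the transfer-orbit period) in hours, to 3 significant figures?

Transfer-ellipse semi-major axis a_t = (r₁ + r₂)/2 = (50500 + 7340)/2 = 28920 km.
Half the transfer-orbit period gives t = π√(a_t³/μ) = 24470 s.
Converting: 24470 s ÷ 3600 s/hour = 6.80 hours.

t = 6.80 hours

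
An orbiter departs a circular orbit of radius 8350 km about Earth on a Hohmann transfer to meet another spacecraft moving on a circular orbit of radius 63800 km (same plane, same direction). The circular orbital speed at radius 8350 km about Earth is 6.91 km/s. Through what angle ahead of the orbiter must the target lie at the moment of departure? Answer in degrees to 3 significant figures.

φ = 103°

From the circular-orbit relation v² = μ/r at r = 8350 km: μ = v²r = (6.91)² × 8350 = 3.98697×10^5 km³/s².
The Hohmann ellipse has a_t = (r₁ + r₂)/2 = 36075 km.
Transfer time t = π√(a_t³/μ) = 34090.9 s.
Target angular speed ω₂ = √(μ/r₂³) = 3.91823×10^-5 rad/s.
Angle swept by the target during transfer: ω₂·t = 1.33576 rad = 76.53°.
The orbiter traverses 180° on the transfer ellipse, so the target must lead by 180° − 76.53° = 103°.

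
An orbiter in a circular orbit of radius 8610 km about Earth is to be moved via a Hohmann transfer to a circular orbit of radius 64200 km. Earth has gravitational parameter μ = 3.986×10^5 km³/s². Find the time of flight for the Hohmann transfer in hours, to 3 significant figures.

t = 9.60 hours

The Hohmann ellipse has a_t = (r₁ + r₂)/2 = 36405 km.
Half the transfer-orbit period gives t = π√(a_t³/μ) = 34560 s.
Converting: 34560 s ÷ 3600 s/hour = 9.60 hours.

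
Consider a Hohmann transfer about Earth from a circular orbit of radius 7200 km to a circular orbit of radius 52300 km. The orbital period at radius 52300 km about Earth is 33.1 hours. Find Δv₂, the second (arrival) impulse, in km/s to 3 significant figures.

Δv₂ = 1.40 km/s

From Kepler's third law T² = 4π²r³/μ at r = 52300 km, T = 33.1 hours = 33.1 × 3600 s = 1.1916×10^5 s: μ = 4π²r³/T² = 3.97744×10^5 km³/s².
The Hohmann ellipse has a_t = (r₁ + r₂)/2 = 29750 km.
On the circular orbit at r = 52300 km, v_c = √(μ/r) = 2.758 km/s.
Vis-viva on the transfer ellipse at r = 52300 km gives v_t = √[μ(2/r − 1/a_t)] = 1.357 km/s.
Δv₂ = |v_t − v_c| = |1.357 − 2.758| = 1.401 km/s.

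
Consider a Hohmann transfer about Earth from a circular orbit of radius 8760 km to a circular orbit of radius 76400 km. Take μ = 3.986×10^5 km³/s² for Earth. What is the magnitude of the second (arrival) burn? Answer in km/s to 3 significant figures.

Δv₂ = 1.25 km/s

Transfer-ellipse semi-major axis a_t = (r₁ + r₂)/2 = (8760 + 76400)/2 = 42580 km.
Circular speed at r = 76400 km: v_c = √(μ/r) = 2.284 km/s.
Transfer-orbit speed at the same r (vis-viva, a = a_t): v_t = √[μ(2/r − 1/a_t)] = 1.036 km/s.
Δv₂ = |v_t − v_c| = |1.036 − 2.284| = 1.248 km/s.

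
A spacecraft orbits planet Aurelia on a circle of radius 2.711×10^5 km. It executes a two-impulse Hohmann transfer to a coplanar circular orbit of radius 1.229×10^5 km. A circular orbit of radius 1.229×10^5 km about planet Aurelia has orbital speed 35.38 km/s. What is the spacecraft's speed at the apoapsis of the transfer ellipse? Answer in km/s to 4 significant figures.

From the circular-orbit relation v² = μ/r at r = 1.229×10^5 km: μ = v²r = (35.38)² × 1.229×10^5 = 1.53839×10^8 km³/s².
The Hohmann ellipse has a_t = (r₁ + r₂)/2 = 1.970×10^5 km.
The apoapsis of the transfer ellipse is at r = 2.711×10^5 km.
Vis-viva: v = √[μ(2/r − 1/a_t)] = √[1.53839×10^8 × (2/2.711×10^5 − 1/1.970×10^5)] = 18.82 km/s.

v = 18.82 km/s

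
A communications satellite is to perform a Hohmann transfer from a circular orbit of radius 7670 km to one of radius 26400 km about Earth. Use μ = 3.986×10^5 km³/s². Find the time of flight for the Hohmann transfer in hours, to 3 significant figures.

t = 3.07 hours

Transfer-ellipse semi-major axis a_t = (r₁ + r₂)/2 = (7670 + 26400)/2 = 17035 km.
By Kepler's third law the transfer-orbit period is T = 2π√(a_t³/μ), so t = T/2 = 11060 s.
Converting: 11060 s ÷ 3600 s/hour = 3.07 hours.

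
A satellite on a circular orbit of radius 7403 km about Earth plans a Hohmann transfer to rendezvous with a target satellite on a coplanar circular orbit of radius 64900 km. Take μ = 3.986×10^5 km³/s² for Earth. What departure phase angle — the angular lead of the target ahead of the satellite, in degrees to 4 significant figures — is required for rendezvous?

φ = 105.2°

The Hohmann ellipse has a_t = (r₁ + r₂)/2 = 36151.5 km.
Transfer time t = π√(a_t³/μ) = 34200 s.
Target angular speed ω₂ = √(μ/r₂³) = 3.819×10^-5 rad/s.
Angle swept by the target during transfer: ω₂·t = 1.306 rad = 74.83°.
The satellite traverses 180° on the transfer ellipse, so the target must lead by 180° − 74.83° = 105.2°.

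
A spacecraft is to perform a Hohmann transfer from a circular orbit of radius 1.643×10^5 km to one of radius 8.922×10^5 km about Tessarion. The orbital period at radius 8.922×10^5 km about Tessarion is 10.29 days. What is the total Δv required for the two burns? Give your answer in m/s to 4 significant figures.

From Kepler's third law T² = 4π²r³/μ at r = 8.922×10^5 km, T = 10.29 days = 10.29 × 86400 s = 8.89056×10^5 s: μ = 4π²r³/T² = 3.54722×10^7 km³/s².
Transfer-ellipse semi-major axis a_t = (r₁ + r₂)/2 = (1.643×10^5 + 8.922×10^5)/2 = 5.2825×10^5 km.
Circular speed at r₁: v₁ = √(μ/r₁) = √(3.54722×10^7/1.643×10^5) = 14.694 km/s.
Transfer-orbit speed at r₁ (vis-viva equation): v_p = √[μ(2/r₁ − 1/a_t)] = 19.096 km/s.
First burn Δv₁ = |v_p − v₁| = 4.402 km/s.
Circular speed at r₂: v₂ = √(μ/r₂) = 6.3054 km/s.
Transfer-orbit speed at r₂: v_a = √[μ(2/r₂ − 1/a_t)] = 3.5165 km/s.
Second burn Δv₂ = |v₂ − v_a| = 2.789 km/s.
Total Δv = Δv₁ + Δv₂ = 7.191 km/s.

Δv = 7191 m/s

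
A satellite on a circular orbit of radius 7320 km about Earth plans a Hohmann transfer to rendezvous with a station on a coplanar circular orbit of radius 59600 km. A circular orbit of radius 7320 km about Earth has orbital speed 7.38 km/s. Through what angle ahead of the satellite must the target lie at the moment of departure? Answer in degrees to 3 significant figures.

φ = 104°

From the circular-orbit relation v² = μ/r at r = 7320 km: μ = v²r = (7.38)² × 7320 = 3.98679×10^5 km³/s².
Transfer-ellipse semi-major axis a_t = (r₁ + r₂)/2 = (7320 + 59600)/2 = 33460 km.
The half-period of the transfer ellipse is t = π√(a_t³/μ) = 30450 s.
The target's mean motion on its circular orbit is ω₂ = √(μ/r₂³) = 4.340×10^-5 rad/s.
Angle swept by the target during transfer: ω₂·t = 1.3215 rad = 75.72°.
The satellite traverses 180° on the transfer ellipse, so the target must lead by 180° − 75.72° = 104°.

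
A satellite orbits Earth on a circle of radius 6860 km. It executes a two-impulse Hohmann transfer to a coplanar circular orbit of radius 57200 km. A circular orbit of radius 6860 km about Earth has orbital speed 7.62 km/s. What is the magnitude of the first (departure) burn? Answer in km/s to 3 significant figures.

From the circular-orbit relation v² = μ/r at r = 6860 km: μ = v²r = (7.62)² × 6860 = 3.98322×10^5 km³/s².
Semi-major axis of the transfer orbit: a_t = (6860 + 57200)/2 = 32030 km.
Circular speed at r = 6860 km: v_c = √(μ/r) = 7.6200 km/s.
Vis-viva on the transfer ellipse at r = 6860 km gives v_t = √[μ(2/r − 1/a_t)] = 10.183 km/s.
Δv₁ = |v_t − v_c| = |10.183 − 7.6200| = 2.563 km/s.

Δv₁ = 2.56 km/s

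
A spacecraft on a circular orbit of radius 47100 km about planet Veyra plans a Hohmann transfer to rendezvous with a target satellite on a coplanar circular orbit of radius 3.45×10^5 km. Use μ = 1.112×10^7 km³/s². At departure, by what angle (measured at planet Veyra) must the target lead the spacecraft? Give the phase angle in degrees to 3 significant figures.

φ = 103°

Semi-major axis of the transfer orbit: a_t = (47100 + 3.450×10^5)/2 = 1.9605×10^5 km.
Transfer time t = π√(a_t³/μ) = 81780 s.
The target's mean motion on its circular orbit is ω₂ = √(μ/r₂³) = 1.6456×10^-5 rad/s.
Angle swept by the target during transfer: ω₂·t = 1.3458 rad = 77.11°.
Arrival is 180° from departure on the ellipse, so φ = 180° − 77.11° = 103°.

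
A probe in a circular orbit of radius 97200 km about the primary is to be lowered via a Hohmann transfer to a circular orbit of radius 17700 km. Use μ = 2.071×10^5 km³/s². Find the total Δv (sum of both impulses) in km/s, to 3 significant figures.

Δv = 1.68 km/s

The Hohmann ellipse has a_t = (r₁ + r₂)/2 = 57450 km.
At r₁ the circular-orbit speed is v₁ = √(μ/r₁) = 1.45968 km/s.
Transfer-orbit speed at r₁ (vis-viva equation): v_a = √[μ(2/r₁ − 1/a_t)] = 0.810212 km/s.
First burn Δv₁ = |v_a − v₁| = 0.64947 km/s.
At r₂, v₂ = √(μ/r₂) = 3.4206 km/s.
Transfer-orbit speed at r₂: v_p = √[μ(2/r₂ − 1/a_t)] = 4.4493 km/s.
Second burn Δv₂ = |v₂ − v_p| = 1.0287 km/s.
Δv = Δv₁ + Δv₂ = 0.64947 + 1.0287 = 1.678 km/s.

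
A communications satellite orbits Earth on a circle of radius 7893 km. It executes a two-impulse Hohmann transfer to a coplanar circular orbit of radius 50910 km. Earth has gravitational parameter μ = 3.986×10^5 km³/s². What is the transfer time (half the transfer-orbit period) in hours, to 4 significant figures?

t = 6.968 hours

Semi-major axis of the transfer orbit: a_t = (7893 + 50910)/2 = 29401.5 km.
By Kepler's third law the transfer-orbit period is T = 2π√(a_t³/μ), so t = T/2 = 25086 s.
Converting: 25086 s ÷ 3600 s/hour = 6.968 hours.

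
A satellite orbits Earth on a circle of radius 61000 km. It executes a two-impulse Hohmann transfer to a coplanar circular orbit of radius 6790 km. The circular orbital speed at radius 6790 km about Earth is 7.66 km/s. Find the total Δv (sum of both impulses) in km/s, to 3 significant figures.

From the circular-orbit relation v² = μ/r at r = 6790 km: μ = v²r = (7.66)² × 6790 = 3.98407×10^5 km³/s².
Transfer-ellipse semi-major axis a_t = (r₁ + r₂)/2 = (61000 + 6790)/2 = 33895 km.
At r₁ the circular-orbit speed is v₁ = √(μ/r₁) = 2.556 km/s.
Transfer-orbit speed at r₁ (v² = μ(2/r − 1/a)): v_a = √[μ(2/r₁ − 1/a_t)] = 1.144 km/s.
First burn Δv₁ = |v_a − v₁| = 1.412 km/s.
Circular speed at r₂: v₂ = √(μ/r₂) = 7.6600 km/s.
Transfer-orbit speed at r₂: v_p = √[μ(2/r₂ − 1/a_t)] = 10.276 km/s.
Second burn Δv₂ = |v₂ − v_p| = 2.616 km/s.
Total Δv = Δv₁ + Δv₂ = 4.028 km/s.

Δv = 4.03 km/s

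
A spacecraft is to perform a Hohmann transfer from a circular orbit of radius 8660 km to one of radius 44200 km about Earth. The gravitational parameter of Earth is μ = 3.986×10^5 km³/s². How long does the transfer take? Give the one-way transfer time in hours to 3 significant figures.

The Hohmann ellipse has a_t = (r₁ + r₂)/2 = 26430 km.
Half the transfer-orbit period gives t = π√(a_t³/μ) = 21380 s.
Converting: 21380 s ÷ 3600 s/hour = 5.94 hours.

t = 5.94 hours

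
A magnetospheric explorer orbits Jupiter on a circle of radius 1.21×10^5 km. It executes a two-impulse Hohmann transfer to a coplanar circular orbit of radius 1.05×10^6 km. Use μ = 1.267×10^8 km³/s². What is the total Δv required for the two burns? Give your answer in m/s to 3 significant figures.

Δv = 17000 m/s

Transfer-ellipse semi-major axis a_t = (r₁ + r₂)/2 = (1.210×10^5 + 1.050×10^6)/2 = 5.855×10^5 km.
At r₁ the circular-orbit speed is v₁ = √(μ/r₁) = 32.359 km/s.
Transfer-orbit speed at r₁ (vis-viva): v_p = √[μ(2/r₁ − 1/a_t)] = 43.334 km/s.
First burn Δv₁ = |v_p − v₁| = 10.975 km/s.
Circular speed at r₂: v₂ = √(μ/r₂) = 10.9848 km/s.
Transfer-orbit speed at r₂: v_a = √[μ(2/r₂ − 1/a_t)] = 4.99371 km/s.
Second burn Δv₂ = |v₂ − v_a| = 5.9911 km/s.
Δv = Δv₁ + Δv₂ = 10.975 + 5.9911 = 16.97 km/s.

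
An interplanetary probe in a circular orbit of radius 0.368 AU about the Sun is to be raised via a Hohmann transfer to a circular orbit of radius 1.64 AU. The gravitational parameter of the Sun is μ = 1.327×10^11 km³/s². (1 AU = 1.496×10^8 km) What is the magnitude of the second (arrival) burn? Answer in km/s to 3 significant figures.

In km: r₁ = 0.368 × 1.496×10^8 = 5.50528×10^7 km; r₂ = 1.64 × 1.496×10^8 = 2.45344×10^8 km.
Transfer-ellipse semi-major axis a_t = (r₁ + r₂)/2 = (5.50528×10^7 + 2.45344×10^8)/2 = 1.501984×10^8 km.
Circular speed at r = 2.45344×10^8 km: v_c = √(μ/r) = 23.257 km/s.
Transfer-orbit speed at the same r (vis-viva, a = a_t): v_t = √[μ(2/r − 1/a_t)] = 14.080 km/s.
Δv₂ = |v_t − v_c| = |14.080 − 23.257| = 9.177 km/s.

Δv₂ = 9.18 km/s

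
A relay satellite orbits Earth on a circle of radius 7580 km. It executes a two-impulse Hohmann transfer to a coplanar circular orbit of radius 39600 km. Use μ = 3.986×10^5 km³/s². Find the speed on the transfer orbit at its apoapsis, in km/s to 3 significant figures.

The Hohmann ellipse has a_t = (r₁ + r₂)/2 = 23590 km.
The apoapsis of the transfer ellipse is at r = 39600 km.
Applying v² = μ(2/r − 1/a_t): v = 1.798 km/s.

v = 1.80 km/s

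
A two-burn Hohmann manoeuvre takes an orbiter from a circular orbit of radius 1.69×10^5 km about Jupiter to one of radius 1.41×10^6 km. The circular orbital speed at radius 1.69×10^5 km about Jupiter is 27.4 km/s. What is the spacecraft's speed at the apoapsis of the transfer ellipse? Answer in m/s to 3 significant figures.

v = 4390 m/s

From the circular-orbit relation v² = μ/r at r = 1.69×10^5 km: μ = v²r = (27.4)² × 1.69×10^5 = 1.26878×10^8 km³/s².
Transfer-ellipse semi-major axis a_t = (r₁ + r₂)/2 = (1.690×10^5 + 1.410×10^6)/2 = 7.895×10^5 km.
At apoapsis, r = 1.410×10^6 km.
Vis-viva: v = √[μ(2/r − 1/a_t)] = √[1.26878×10^8 × (2/1.410×10^6 − 1/7.895×10^5)] = 4.389 km/s.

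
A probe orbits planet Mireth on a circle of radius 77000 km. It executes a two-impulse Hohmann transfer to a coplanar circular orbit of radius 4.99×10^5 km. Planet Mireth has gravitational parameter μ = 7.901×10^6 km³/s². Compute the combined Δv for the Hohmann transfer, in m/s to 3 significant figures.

Semi-major axis of the transfer orbit: a_t = (77000 + 4.990×10^5)/2 = 2.880×10^5 km.
Circular speed at r₁: v₁ = √(μ/r₁) = √(7.901×10^6/77000) = 10.130 km/s.
Transfer-orbit speed at r₁ (v² = μ(2/r − 1/a)): v_p = √[μ(2/r₁ − 1/a_t)] = 13.334 km/s.
First burn Δv₁ = |v_p − v₁| = 3.204 km/s.
Circular speed at r₂: v₂ = √(μ/r₂) = 3.9792 km/s.
Transfer-orbit speed at r₂: v_a = √[μ(2/r₂ − 1/a_t)] = 2.0575 km/s.
Second burn Δv₂ = |v₂ − v_a| = 1.922 km/s.
Total Δv = Δv₁ + Δv₂ = 5.126 km/s.

Δv = 5130 m/s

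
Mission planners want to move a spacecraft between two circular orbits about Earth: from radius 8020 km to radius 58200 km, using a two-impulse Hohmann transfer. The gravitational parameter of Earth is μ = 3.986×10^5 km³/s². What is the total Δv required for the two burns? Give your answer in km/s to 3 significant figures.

Δv = 3.63 km/s

The Hohmann ellipse has a_t = (r₁ + r₂)/2 = 33110 km.
Circular speed at r₁: v₁ = √(μ/r₁) = √(3.986×10^5/8020) = 7.050 km/s.
On the transfer ellipse at r₁, v² = μ(2/r − 1/a) gives v_p = √[μ(2/r₁ − 1/a_t)] = 9.347 km/s.
First burn Δv₁ = |v_p − v₁| = 2.297 km/s.
Circular speed at r₂: v₂ = √(μ/r₂) = 2.617 km/s.
Transfer-orbit speed at r₂: v_a = √[μ(2/r₂ − 1/a_t)] = 1.288 km/s.
Second burn Δv₂ = |v₂ − v_a| = 1.329 km/s.
Δv = Δv₁ + Δv₂ = 2.297 + 1.329 = 3.626 km/s.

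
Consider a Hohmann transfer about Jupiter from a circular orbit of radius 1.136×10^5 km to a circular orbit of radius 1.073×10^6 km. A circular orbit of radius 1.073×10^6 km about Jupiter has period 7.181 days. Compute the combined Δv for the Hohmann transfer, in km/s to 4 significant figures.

From Kepler's third law T² = 4π²r³/μ at r = 1.073×10^6 km, T = 7.181 days = 7.181 × 86400 s = 6.204384×10^5 s: μ = 4π²r³/T² = 1.26696×10^8 km³/s².
The Hohmann ellipse has a_t = (r₁ + r₂)/2 = 5.933×10^5 km.
Circular speed at r₁: v₁ = √(μ/r₁) = √(1.26696×10^8/1.136×10^5) = 33.3958 km/s.
On the transfer ellipse at r₁, vis-viva gives v_p = √[μ(2/r₁ − 1/a_t)] = 44.9112 km/s.
First burn Δv₁ = |v_p − v₁| = 11.52 km/s.
At r₂, v₂ = √(μ/r₂) = 10.866 km/s.
Transfer-orbit speed at r₂: v_a = √[μ(2/r₂ − 1/a_t)] = 4.7548 km/s.
Second burn Δv₂ = |v₂ − v_a| = 6.111 km/s.
Total Δv = Δv₁ + Δv₂ = 17.63 km/s.

Δv = 17.63 km/s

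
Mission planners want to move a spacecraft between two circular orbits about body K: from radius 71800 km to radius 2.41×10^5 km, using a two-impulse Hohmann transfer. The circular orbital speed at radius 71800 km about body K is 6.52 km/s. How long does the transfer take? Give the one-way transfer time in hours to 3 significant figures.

From the circular-orbit relation v² = μ/r at r = 71800 km: μ = v²r = (6.52)² × 71800 = 3.05225×10^6 km³/s².
Semi-major axis of the transfer orbit: a_t = (71800 + 2.410×10^5)/2 = 1.564×10^5 km.
Transfer time t = π√(a_t³/μ) = π√((1.564×10^5)³ / 3.05225×10^6) = 1.112×10^5 s.
Converting: 1.112×10^5 s ÷ 3600 s/hour = 30.9 hours.

t = 30.9 hours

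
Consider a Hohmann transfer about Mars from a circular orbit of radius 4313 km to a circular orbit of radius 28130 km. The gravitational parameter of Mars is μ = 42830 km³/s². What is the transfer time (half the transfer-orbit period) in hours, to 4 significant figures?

t = 8.712 hours

Semi-major axis of the transfer orbit: a_t = (4313 + 28130)/2 = 16221.5 km.
By Kepler's third law the transfer-orbit period is T = 2π√(a_t³/μ), so t = T/2 = 31363 s.
Converting: 31363 s ÷ 3600 s/hour = 8.712 hours.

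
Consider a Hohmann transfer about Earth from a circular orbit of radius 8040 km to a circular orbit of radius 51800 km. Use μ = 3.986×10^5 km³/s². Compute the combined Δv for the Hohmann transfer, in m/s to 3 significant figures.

Δv = 3560 m/s

The Hohmann ellipse has a_t = (r₁ + r₂)/2 = 29920 km.
At r₁ the circular-orbit speed is v₁ = √(μ/r₁) = 7.04110 km/s.
On the transfer ellipse at r₁, vis-viva gives v_p = √[μ(2/r₁ − 1/a_t)] = 9.26456 km/s.
First burn Δv₁ = |v_p − v₁| = 2.223 km/s.
Circular speed at r₂: v₂ = √(μ/r₂) = 2.774 km/s.
Transfer-orbit speed at r₂: v_a = √[μ(2/r₂ − 1/a_t)] = 1.438 km/s.
Second burn Δv₂ = |v₂ − v_a| = 1.336 km/s.
Total Δv = Δv₁ + Δv₂ = 3.559 km/s.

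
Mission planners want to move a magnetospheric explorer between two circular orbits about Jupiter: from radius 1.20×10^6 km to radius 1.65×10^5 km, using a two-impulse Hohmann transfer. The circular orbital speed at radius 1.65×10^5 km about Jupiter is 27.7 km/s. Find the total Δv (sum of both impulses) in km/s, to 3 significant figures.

Δv = 14.3 km/s

From the circular-orbit relation v² = μ/r at r = 1.65×10^5 km: μ = v²r = (27.7)² × 1.65×10^5 = 1.26603×10^8 km³/s².
The Hohmann ellipse has a_t = (r₁ + r₂)/2 = 6.825×10^5 km.
At r₁ the circular-orbit speed is v₁ = √(μ/r₁) = 10.271 km/s.
Transfer-orbit speed at r₁ (vis-viva): v_a = √[μ(2/r₁ − 1/a_t)] = 5.0504 km/s.
First burn Δv₁ = |v_a − v₁| = 5.221 km/s.
Circular speed at r₂: v₂ = √(μ/r₂) = 27.70 km/s.
Transfer-orbit speed at r₂: v_p = √[μ(2/r₂ − 1/a_t)] = 36.73 km/s.
Second burn Δv₂ = |v₂ − v_p| = 9.030 km/s.
Δv = Δv₁ + Δv₂ = 5.221 + 9.030 = 14.25 km/s.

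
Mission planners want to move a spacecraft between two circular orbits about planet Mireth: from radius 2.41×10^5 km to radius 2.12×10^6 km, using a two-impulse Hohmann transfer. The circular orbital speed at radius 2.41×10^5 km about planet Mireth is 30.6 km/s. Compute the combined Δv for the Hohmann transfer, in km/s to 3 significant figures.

Δv = 16.1 km/s

From the circular-orbit relation v² = μ/r at r = 2.41×10^5 km: μ = v²r = (30.6)² × 2.41×10^5 = 2.25663×10^8 km³/s².
Semi-major axis of the transfer orbit: a_t = (2.410×10^5 + 2.120×10^6)/2 = 1.1805×10^6 km.
At r₁ the circular-orbit speed is v₁ = √(μ/r₁) = 30.600 km/s.
On the transfer ellipse at r₁, v² = μ(2/r − 1/a) gives v_p = √[μ(2/r₁ − 1/a_t)] = 41.007 km/s.
First burn Δv₁ = |v_p − v₁| = 10.407 km/s.
At r₂, v₂ = √(μ/r₂) = 10.3172 km/s.
Transfer-orbit speed at r₂: v_a = √[μ(2/r₂ − 1/a_t)] = 4.66163 km/s.
Second burn Δv₂ = |v₂ − v_a| = 5.6556 km/s.
Total Δv = Δv₁ + Δv₂ = 16.06 km/s.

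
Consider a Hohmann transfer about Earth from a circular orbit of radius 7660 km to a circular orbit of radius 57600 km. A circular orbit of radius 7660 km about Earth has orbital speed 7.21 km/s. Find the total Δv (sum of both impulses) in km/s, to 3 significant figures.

Δv = 3.72 km/s

From the circular-orbit relation v² = μ/r at r = 7660 km: μ = v²r = (7.21)² × 7660 = 3.98198×10^5 km³/s².
The Hohmann ellipse has a_t = (r₁ + r₂)/2 = 32630 km.
Circular speed at r₁: v₁ = √(μ/r₁) = √(3.98198×10^5/7660) = 7.2100 km/s.
On the transfer ellipse at r₁, vis-viva gives v_p = √[μ(2/r₁ − 1/a_t)] = 9.5794 km/s.
First burn Δv₁ = |v_p − v₁| = 2.3694 km/s.
At r₂, v₂ = √(μ/r₂) = 2.6293 km/s.
Transfer-orbit speed at r₂: v_a = √[μ(2/r₂ − 1/a_t)] = 1.2739 km/s.
Second burn Δv₂ = |v₂ − v_a| = 1.3554 km/s.
Total Δv = Δv₁ + Δv₂ = 3.725 km/s.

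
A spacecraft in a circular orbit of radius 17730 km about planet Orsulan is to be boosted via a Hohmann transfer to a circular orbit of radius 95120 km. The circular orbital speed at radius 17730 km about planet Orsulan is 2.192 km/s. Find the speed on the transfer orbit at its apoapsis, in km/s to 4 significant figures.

From the circular-orbit relation v² = μ/r at r = 17730 km: μ = v²r = (2.192)² × 17730 = 85190.2 km³/s².
Semi-major axis of the transfer orbit: a_t = (17730 + 95120)/2 = 56425 km.
At apoapsis, r = 95120 km.
Vis-viva: v = √[μ(2/r − 1/a_t)] = √[85190.2 × (2/95120 − 1/56425)] = 0.5305 km/s.

v = 0.5305 km/s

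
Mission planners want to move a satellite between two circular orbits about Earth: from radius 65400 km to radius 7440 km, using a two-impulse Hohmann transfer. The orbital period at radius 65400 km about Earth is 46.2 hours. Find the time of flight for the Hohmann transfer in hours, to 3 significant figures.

t = 9.60 hours

From Kepler's third law T² = 4π²r³/μ at r = 65400 km, T = 46.2 hours = 46.2 × 3600 s = 1.6632×10^5 s: μ = 4π²r³/T² = 3.99212×10^5 km³/s².
Transfer-ellipse semi-major axis a_t = (r₁ + r₂)/2 = (65400 + 7440)/2 = 36420 km.
Transfer time t = π√(a_t³/μ) = π√((36420)³ / 3.99212×10^5) = 34560 s.
Converting: 34560 s ÷ 3600 s/hour = 9.60 hours.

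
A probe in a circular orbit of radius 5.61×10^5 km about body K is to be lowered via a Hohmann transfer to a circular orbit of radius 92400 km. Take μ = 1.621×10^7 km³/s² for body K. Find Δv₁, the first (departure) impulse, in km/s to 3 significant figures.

Transfer-ellipse semi-major axis a_t = (r₁ + r₂)/2 = (5.610×10^5 + 92400)/2 = 3.267×10^5 km.
On the circular orbit at r = 5.610×10^5 km, v_c = √(μ/r) = 5.3754 km/s.
Vis-viva on the transfer ellipse at r = 5.610×10^5 km gives v_t = √[μ(2/r − 1/a_t)] = 2.8587 km/s.
Δv₁ = |v_t − v_c| = |2.8587 − 5.3754| = 2.517 km/s.

Δv₁ = 2.52 km/s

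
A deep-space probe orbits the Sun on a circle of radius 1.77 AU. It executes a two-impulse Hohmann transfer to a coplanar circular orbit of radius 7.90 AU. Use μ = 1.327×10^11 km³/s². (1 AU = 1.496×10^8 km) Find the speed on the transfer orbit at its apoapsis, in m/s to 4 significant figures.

In km: r₁ = 1.77 × 1.496×10^8 = 2.64792×10^8 km; r₂ = 7.90 × 1.496×10^8 = 1.18184×10^9 km.
The Hohmann ellipse has a_t = (r₁ + r₂)/2 = 7.23316×10^8 km.
At apoapsis, r = 1.18184×10^9 km.
From the vis-viva equation, v = √[μ(2/r − 1/a_t)] = 6.411 km/s.

v = 6411 m/s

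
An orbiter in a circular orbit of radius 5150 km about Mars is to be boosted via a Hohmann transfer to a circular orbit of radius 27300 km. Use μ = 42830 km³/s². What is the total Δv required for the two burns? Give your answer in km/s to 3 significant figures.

Δv = 1.40 km/s

Semi-major axis of the transfer orbit: a_t = (5150 + 27300)/2 = 16225 km.
At r₁ the circular-orbit speed is v₁ = √(μ/r₁) = 2.88384 km/s.
Transfer-orbit speed at r₁ (vis-viva): v_p = √[μ(2/r₁ − 1/a_t)] = 3.74076 km/s.
First burn Δv₁ = |v_p − v₁| = 0.8569 km/s.
At r₂, v₂ = √(μ/r₂) = 1.25254 km/s.
Transfer-orbit speed at r₂: v_a = √[μ(2/r₂ − 1/a_t)] = 0.705674 km/s.
Second burn Δv₂ = |v₂ − v_a| = 0.5469 km/s.
Δv = Δv₁ + Δv₂ = 0.8569 + 0.5469 = 1.404 km/s.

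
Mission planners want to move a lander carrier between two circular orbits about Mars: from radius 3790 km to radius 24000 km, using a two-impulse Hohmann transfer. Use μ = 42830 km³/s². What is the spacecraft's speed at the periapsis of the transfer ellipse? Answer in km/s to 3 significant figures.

The Hohmann ellipse has a_t = (r₁ + r₂)/2 = 13895 km.
The periapsis of the transfer ellipse is at r = 3790 km.
From the vis-viva equation, v = √[μ(2/r − 1/a_t)] = 4.418 km/s.

v = 4.42 km/s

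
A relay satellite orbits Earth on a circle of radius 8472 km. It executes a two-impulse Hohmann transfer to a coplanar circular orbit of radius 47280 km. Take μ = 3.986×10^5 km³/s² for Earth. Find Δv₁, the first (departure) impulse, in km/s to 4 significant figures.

Δv₁ = 2.074 km/s

Transfer-ellipse semi-major axis a_t = (r₁ + r₂)/2 = (8472 + 47280)/2 = 27876 km.
On the circular orbit at r = 8472 km, v_c = √(μ/r) = 6.859 km/s.
Transfer-orbit speed at the same r (vis-viva, a = a_t): v_t = √[μ(2/r − 1/a_t)] = 8.933 km/s.
Δv₁ = |v_t − v_c| = |8.933 − 6.859| = 2.074 km/s.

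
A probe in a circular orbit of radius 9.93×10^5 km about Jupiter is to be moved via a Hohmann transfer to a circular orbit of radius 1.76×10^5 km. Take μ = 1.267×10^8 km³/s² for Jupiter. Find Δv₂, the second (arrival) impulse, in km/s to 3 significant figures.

The Hohmann ellipse has a_t = (r₁ + r₂)/2 = 5.845×10^5 km.
Circular speed at r = 1.760×10^5 km: v_c = √(μ/r) = 26.831 km/s.
Transfer-orbit speed at the same r (vis-viva, a = a_t): v_t = √[μ(2/r − 1/a_t)] = 34.972 km/s.
Δv₂ = |v_t − v_c| = |34.972 − 26.831| = 8.141 km/s.

Δv₂ = 8.14 km/s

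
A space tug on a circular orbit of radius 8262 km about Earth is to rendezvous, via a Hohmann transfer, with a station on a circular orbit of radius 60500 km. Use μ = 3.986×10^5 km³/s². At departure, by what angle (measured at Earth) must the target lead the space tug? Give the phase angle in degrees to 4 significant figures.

φ = 102.9°

The Hohmann ellipse has a_t = (r₁ + r₂)/2 = 34381 km.
Transfer time t = π√(a_t³/μ) = 31722 s.
Target angular speed ω₂ = √(μ/r₂³) = 4.2426×10^-5 rad/s.
Angle swept by the target during transfer: ω₂·t = 1.3458 rad = 77.11°.
Arrival is 180° from departure on the ellipse, so φ = 180° − 77.11° = 102.9°.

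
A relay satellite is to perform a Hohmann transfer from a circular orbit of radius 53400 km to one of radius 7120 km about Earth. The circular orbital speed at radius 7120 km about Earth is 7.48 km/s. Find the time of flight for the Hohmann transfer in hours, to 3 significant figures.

From the circular-orbit relation v² = μ/r at r = 7120 km: μ = v²r = (7.48)² × 7120 = 3.98367×10^5 km³/s².
Transfer-ellipse semi-major axis a_t = (r₁ + r₂)/2 = (53400 + 7120)/2 = 30260 km.
Half the transfer-orbit period gives t = π√(a_t³/μ) = 26200 s.
Converting: 26200 s ÷ 3600 s/hour = 7.28 hours.

t = 7.28 hours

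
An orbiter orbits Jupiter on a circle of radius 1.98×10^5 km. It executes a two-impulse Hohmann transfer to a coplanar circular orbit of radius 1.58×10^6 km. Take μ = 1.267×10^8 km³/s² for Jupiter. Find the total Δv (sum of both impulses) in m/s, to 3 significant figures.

The Hohmann ellipse has a_t = (r₁ + r₂)/2 = 8.890×10^5 km.
Circular speed at r₁: v₁ = √(μ/r₁) = √(1.267×10^8/1.980×10^5) = 25.2962 km/s.
Transfer-orbit speed at r₁ (v² = μ(2/r − 1/a)): v_p = √[μ(2/r₁ − 1/a_t)] = 33.7236 km/s.
First burn Δv₁ = |v_p − v₁| = 8.427 km/s.
At r₂, v₂ = √(μ/r₂) = 8.955 km/s.
Transfer-orbit speed at r₂: v_a = √[μ(2/r₂ − 1/a_t)] = 4.226 km/s.
Second burn Δv₂ = |v₂ − v_a| = 4.729 km/s.
Total Δv = Δv₁ + Δv₂ = 13.16 km/s.

Δv = 13200 m/s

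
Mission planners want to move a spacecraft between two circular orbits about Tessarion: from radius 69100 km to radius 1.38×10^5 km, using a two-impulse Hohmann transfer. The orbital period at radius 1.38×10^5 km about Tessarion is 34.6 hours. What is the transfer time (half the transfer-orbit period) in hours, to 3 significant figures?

From Kepler's third law T² = 4π²r³/μ at r = 1.38×10^5 km, T = 34.6 hours = 34.6 × 3600 s = 1.2456×10^5 s: μ = 4π²r³/T² = 6.68713×10^6 km³/s².
Semi-major axis of the transfer orbit: a_t = (69100 + 1.380×10^5)/2 = 1.0355×10^5 km.
Half the transfer-orbit period gives t = π√(a_t³/μ) = 40480 s.
Converting: 40480 s ÷ 3600 s/hour = 11.2 hours.

t = 11.2 hours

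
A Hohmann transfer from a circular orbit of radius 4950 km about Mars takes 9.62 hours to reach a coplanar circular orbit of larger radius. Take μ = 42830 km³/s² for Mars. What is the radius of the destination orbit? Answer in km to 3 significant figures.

r₂ = 29700 km

Transfer time t = 9.62 hours = 34632 s, and t = π√(a_t³/μ).
So a_t = (μ t²/π²)^(1/3) = (42830 × (34632)² / π²)^(1/3) = 17330 km.
Since a_t = (r₁ + r₂)/2, r₂ = 2a_t − r₁ = 2×17330 − 4950 = 29710 km.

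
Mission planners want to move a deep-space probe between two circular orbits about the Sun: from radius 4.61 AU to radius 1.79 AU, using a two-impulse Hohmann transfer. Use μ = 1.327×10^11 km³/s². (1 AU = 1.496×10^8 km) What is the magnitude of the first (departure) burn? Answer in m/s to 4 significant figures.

Δv₁ = 3497 m/s

In km: r₁ = 4.61 × 1.496×10^8 = 6.89656×10^8 km; r₂ = 1.79 × 1.496×10^8 = 2.67784×10^8 km.
Transfer-ellipse semi-major axis a_t = (r₁ + r₂)/2 = (6.89656×10^8 + 2.67784×10^8)/2 = 4.7872×10^8 km.
Circular speed at r = 6.89656×10^8 km: v_c = √(μ/r) = 13.8714 km/s.
Transfer-orbit speed at the same r (vis-viva, a = a_t): v_t = √[μ(2/r − 1/a_t)] = 10.3746 km/s.
Δv₁ = |v_t − v_c| = |10.3746 − 13.8714| = 3.497 km/s.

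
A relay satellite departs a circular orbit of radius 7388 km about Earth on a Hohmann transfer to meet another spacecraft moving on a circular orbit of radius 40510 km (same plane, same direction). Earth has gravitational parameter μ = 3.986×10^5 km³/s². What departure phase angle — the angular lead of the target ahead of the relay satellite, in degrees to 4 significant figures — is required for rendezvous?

φ = 98.18°

The Hohmann ellipse has a_t = (r₁ + r₂)/2 = 23949 km.
Transfer time t = π√(a_t³/μ) = 18440 s.
The target's mean motion on its circular orbit is ω₂ = √(μ/r₂³) = 7.743×10^-5 rad/s.
Angle swept by the target during transfer: ω₂·t = 1.428 rad = 81.82°.
Arrival is 180° from departure on the ellipse, so φ = 180° − 81.82° = 98.18°.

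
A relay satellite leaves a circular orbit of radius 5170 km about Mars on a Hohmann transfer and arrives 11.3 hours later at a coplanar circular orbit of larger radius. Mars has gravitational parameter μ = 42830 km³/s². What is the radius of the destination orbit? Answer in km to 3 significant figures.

Transfer time t = 11.3 hours = 40680 s, and t = π√(a_t³/μ).
So a_t = (μ t²/π²)^(1/3) = (42830 × (40680)² / π²)^(1/3) = 19293 km.
Since a_t = (r₁ + r₂)/2, r₂ = 2a_t − r₁ = 2×19293 − 5170 = 33416 km.

r₂ = 33400 km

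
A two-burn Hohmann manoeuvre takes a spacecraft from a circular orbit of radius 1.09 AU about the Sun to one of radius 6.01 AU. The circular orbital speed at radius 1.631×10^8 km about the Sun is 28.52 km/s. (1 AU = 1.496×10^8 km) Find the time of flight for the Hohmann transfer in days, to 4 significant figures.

t = 1222 days

From the circular-orbit relation v² = μ/r at r = 1.631×10^8 km: μ = v²r = (28.52)² × 1.631×10^8 = 1.32664×10^11 km³/s².
In km: r₁ = 1.09 × 1.496×10^8 = 1.63064×10^8 km; r₂ = 6.01 × 1.496×10^8 = 8.99096×10^8 km.
Semi-major axis of the transfer orbit: a_t = (1.63064×10^8 + 8.99096×10^8)/2 = 5.3108×10^8 km.
Transfer time t = π√(a_t³/μ) = π√((5.3108×10^8)³ / 1.32664×10^11) = 1.056×10^8 s.
Converting: 1.056×10^8 s ÷ 86400 s/day = 1222 days.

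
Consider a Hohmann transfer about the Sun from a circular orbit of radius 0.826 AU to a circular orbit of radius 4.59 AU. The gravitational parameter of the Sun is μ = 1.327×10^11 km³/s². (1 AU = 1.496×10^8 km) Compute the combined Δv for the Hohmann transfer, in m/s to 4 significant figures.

In km: r₁ = 0.826 × 1.496×10^8 = 1.235696×10^8 km; r₂ = 4.59 × 1.496×10^8 = 6.86664×10^8 km.
Transfer-ellipse semi-major axis a_t = (r₁ + r₂)/2 = (1.235696×10^8 + 6.86664×10^8)/2 = 4.051168×10^8 km.
At r₁ the circular-orbit speed is v₁ = √(μ/r₁) = 32.770 km/s.
On the transfer ellipse at r₁, vis-viva gives v_p = √[μ(2/r₁ − 1/a_t)] = 42.664 km/s.
First burn Δv₁ = |v_p − v₁| = 9.894 km/s.
Circular speed at r₂: v₂ = √(μ/r₂) = 13.902 km/s.
Transfer-orbit speed at r₂: v_a = √[μ(2/r₂ − 1/a_t)] = 7.6777 km/s.
Second burn Δv₂ = |v₂ − v_a| = 6.224 km/s.
Δv = Δv₁ + Δv₂ = 9.894 + 6.224 = 16.12 km/s.

Δv = 16120 m/s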